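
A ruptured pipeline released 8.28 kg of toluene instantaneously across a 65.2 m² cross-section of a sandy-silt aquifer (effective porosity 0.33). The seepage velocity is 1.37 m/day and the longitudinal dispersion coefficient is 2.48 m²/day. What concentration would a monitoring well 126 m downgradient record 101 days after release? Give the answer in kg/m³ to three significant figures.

For an instantaneous plane source, C(x,t) = M/(n_e·A·√(4πDt)) · exp(−(x−vt)²/(4Dt)), with n_e·A the pore (flow) area.
Plume center vt = 1.37 × 101 = 138.37 m, so the well at 126 m is 12.37 m upgradient of the peak.
√(4πDt) = 56.10 m, giving peak height M/(n_e·A·√(4πDt)) = 8.28/(0.33 × 65.2 × 56.10) = 0.006860 kg/m³.
(x−vt)²/(4Dt) = (-12.37)²/(4 × 2.48 × 101) = 0.1527; exp(−0.1527) = 0.8584.
C = 0.006860 × 0.8584 = 0.00589 kg/m³.

0.00589 kg/m³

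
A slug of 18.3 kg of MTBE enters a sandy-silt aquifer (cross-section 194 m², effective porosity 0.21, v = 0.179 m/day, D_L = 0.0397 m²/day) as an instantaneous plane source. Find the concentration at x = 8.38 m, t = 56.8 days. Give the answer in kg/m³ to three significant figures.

For an instantaneous plane source, C(x,t) = M/(n_e·A·√(4πDt)) · exp(−(x−vt)²/(4Dt)), with n_e·A the pore (flow) area.
Plume center vt = 0.179 × 56.8 = 10.1672 m, so the well at 8.38 m is 1.7872 m upgradient of the peak.
√(4πDt) = 5.323 m, giving peak height M/(n_e·A·√(4πDt)) = 18.3/(0.21 × 194 × 5.323) = 0.08439 kg/m³.
(x−vt)²/(4Dt) = (-1.7872)²/(4 × 0.0397 × 56.8) = 0.3541; exp(−0.3541) = 0.7018.
C = 0.08439 × 0.7018 = 0.0592 kg/m³.

0.0592 kg/m³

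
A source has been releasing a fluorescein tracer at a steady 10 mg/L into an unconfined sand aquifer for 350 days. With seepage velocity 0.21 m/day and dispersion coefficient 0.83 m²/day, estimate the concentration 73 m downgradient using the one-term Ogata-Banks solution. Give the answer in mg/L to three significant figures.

For a continuous step input, C/C₀ ≈ ½·erfc((x−vt)/(2√(Dt))).
vt = 0.21 × 350 = 73.5 m and 2√(Dt) = 2√(0.83 × 350) = 34.09 m.
Argument (x−vt)/(2√(Dt)) = (73 − 73.5)/34.09 = -0.01467; ½·erfc(-0.01467) = 0.5083.
C = 10 × 0.5083 = 5.08 mg/L.

5.08 mg/L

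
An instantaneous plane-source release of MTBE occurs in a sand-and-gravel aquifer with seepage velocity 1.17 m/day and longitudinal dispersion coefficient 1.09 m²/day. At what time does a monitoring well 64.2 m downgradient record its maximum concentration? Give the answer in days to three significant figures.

54.1 days

For the 1D instantaneous-source solution, setting ∂C/∂t = 0 at fixed x gives v²t² + 2Dt − x² = 0, so t = (√(D² + v²x²) − D)/v².
√(D² + v²x²) = √(1.09² + 1.17² × 64.2²) = 75.12; v² = 1.3689.
t = (75.12 − 1.09)/1.3689 = 54.1 days (vs. the pure-advection estimate x/v = 54.9 d).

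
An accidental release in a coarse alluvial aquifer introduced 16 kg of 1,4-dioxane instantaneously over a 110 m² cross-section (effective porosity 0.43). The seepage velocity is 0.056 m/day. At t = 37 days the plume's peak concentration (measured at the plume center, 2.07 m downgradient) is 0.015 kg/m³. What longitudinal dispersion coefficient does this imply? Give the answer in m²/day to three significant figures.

1.09 m²/day

At the plume center C_max = M/(n_e·A·√(4πDt)), so D = M²/(4πt·(n_e·A·C_max)²).
n_e·A·C_max = 0.43 × 110 × 0.015 = 0.7095 kg/m.
D = 16²/(4π × 37 × 0.7095²) = 1.09 m²/day.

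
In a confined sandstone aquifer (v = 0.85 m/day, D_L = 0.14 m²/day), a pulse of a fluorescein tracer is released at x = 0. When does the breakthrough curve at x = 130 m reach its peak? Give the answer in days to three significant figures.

For the 1D instantaneous-source solution, setting ∂C/∂t = 0 at fixed x gives v²t² + 2Dt − x² = 0, so t = (√(D² + v²x²) − D)/v².
√(D² + v²x²) = √(0.14² + 0.85² × 130²) = 110.5; v² = 0.7225.
t = (110.5 − 0.14)/0.7225 = 153 days (vs. the pure-advection estimate x/v = 153 d).

153 days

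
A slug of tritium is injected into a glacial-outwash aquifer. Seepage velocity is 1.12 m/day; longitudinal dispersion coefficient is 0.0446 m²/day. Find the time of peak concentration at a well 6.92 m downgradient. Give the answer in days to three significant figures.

For the 1D instantaneous-source solution, setting ∂C/∂t = 0 at fixed x gives v²t² + 2Dt − x² = 0, so t = (√(D² + v²x²) − D)/v².
√(D² + v²x²) = √(0.0446² + 1.12² × 6.92²) = 7.751; v² = 1.2544.
t = (7.751 − 0.0446)/1.2544 = 6.14 days (vs. the pure-advection estimate x/v = 6.18 d).

6.14 days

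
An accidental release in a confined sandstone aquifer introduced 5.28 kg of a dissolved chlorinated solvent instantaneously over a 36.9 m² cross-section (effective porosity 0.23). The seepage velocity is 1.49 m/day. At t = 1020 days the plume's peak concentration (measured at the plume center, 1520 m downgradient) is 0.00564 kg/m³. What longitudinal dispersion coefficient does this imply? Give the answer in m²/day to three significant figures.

At the plume center C_max = M/(n_e·A·√(4πDt)), so D = M²/(4πt·(n_e·A·C_max)²).
n_e·A·C_max = 0.23 × 36.9 × 0.00564 = 0.04787 kg/m.
D = 5.28²/(4π × 1020 × 0.04787²) = 0.949 m²/day.

0.949 m²/day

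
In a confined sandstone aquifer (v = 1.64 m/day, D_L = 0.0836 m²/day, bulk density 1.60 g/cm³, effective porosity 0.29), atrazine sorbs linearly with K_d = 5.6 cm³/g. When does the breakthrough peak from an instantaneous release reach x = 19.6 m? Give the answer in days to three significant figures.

380 days

Retardation factor R = 1 + ρ_b·K_d/n = 1 + 1.60 × 5.6/0.29 = 31.90.
Sorption retards both mechanisms: v_R = v/R = 0.05141 m/day, D_R = D/R = 0.002621 m²/day.
Peak time from v_R²t² + 2D_R t − x² = 0: t = (√(D_R² + v_R²x²) − D_R)/v_R².
√(D_R² + v_R²x²) = √(0.002621² + 0.05141² × 19.6²) = 1.008; v_R² = 0.002643.
t = (1.008 − 0.002621)/0.002643 = 380 days.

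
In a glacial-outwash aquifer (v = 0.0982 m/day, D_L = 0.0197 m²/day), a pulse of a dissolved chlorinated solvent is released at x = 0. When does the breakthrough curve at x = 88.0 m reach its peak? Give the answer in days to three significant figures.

For the 1D instantaneous-source solution, setting ∂C/∂t = 0 at fixed x gives v²t² + 2Dt − x² = 0, so t = (√(D² + v²x²) − D)/v².
√(D² + v²x²) = √(0.0197² + 0.0982² × 88.0²) = 8.642; v² = 0.00964324.
t = (8.642 − 0.0197)/0.00964324 = 894 days (vs. the pure-advection estimate x/v = 896 d).

894 days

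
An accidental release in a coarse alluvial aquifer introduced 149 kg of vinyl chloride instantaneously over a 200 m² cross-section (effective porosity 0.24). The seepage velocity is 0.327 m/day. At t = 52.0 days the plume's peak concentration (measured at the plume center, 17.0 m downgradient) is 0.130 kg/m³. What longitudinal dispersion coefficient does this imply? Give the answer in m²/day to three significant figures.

At the plume center C_max = M/(n_e·A·√(4πDt)), so D = M²/(4πt·(n_e·A·C_max)²).
n_e·A·C_max = 0.24 × 200 × 0.130 = 6.240 kg/m.
D = 149²/(4π × 52.0 × 6.240²) = 0.873 m²/day.

0.873 m²/day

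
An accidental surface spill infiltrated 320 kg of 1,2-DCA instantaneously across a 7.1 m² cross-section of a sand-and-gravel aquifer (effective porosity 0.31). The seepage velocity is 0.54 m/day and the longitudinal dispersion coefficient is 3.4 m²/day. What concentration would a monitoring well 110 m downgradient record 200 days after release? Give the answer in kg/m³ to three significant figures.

1.57 kg/m³

For an instantaneous plane source, C(x,t) = M/(n_e·A·√(4πDt)) · exp(−(x−vt)²/(4Dt)), with n_e·A the pore (flow) area.
Plume center vt = 0.54 × 200 = 108 m, so the well at 110 m is 2 m downgradient of the peak.
√(4πDt) = 92.44 m, giving peak height M/(n_e·A·√(4πDt)) = 320/(0.31 × 7.1 × 92.44) = 1.573 kg/m³.
(x−vt)²/(4Dt) = (2)²/(4 × 3.4 × 200) = 0.001471; exp(−0.001471) = 0.9985.
C = 1.573 × 0.9985 = 1.57 kg/m³.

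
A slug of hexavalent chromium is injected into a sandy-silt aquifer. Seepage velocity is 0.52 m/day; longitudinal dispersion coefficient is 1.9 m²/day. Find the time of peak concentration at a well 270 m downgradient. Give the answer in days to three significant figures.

512 days

For the 1D instantaneous-source solution, setting ∂C/∂t = 0 at fixed x gives v²t² + 2Dt − x² = 0, so t = (√(D² + v²x²) − D)/v².
√(D² + v²x²) = √(1.9² + 0.52² × 270²) = 140.4; v² = 0.2704.
t = (140.4 − 1.9)/0.2704 = 512 days (vs. the pure-advection estimate x/v = 519 d).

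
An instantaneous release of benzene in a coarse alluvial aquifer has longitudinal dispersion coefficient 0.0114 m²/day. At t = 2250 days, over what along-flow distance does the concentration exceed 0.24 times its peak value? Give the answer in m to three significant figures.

The plume is Gaussian with σ = √(2Dt) = √(2 × 0.0114 × 2250) = 7.162 m.
C/C_peak = exp(−Δx²/(2σ²)) = 0.24 ⇒ Δx = σ·√(−2 ln 0.24) = 7.162 × 1.689 = 12.10 m.
Width = 2Δx = 24.2 m.

24.2 m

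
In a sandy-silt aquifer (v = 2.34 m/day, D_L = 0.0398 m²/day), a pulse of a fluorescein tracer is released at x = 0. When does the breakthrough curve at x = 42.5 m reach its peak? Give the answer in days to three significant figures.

For the 1D instantaneous-source solution, setting ∂C/∂t = 0 at fixed x gives v²t² + 2Dt − x² = 0, so t = (√(D² + v²x²) − D)/v².
√(D² + v²x²) = √(0.0398² + 2.34² × 42.5²) = 99.45; v² = 5.4756.
t = (99.45 − 0.0398)/5.4756 = 18.2 days (vs. the pure-advection estimate x/v = 18.2 d).

18.2 days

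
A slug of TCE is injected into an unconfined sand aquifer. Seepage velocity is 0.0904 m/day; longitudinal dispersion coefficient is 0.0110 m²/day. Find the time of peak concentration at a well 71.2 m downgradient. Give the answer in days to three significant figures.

For the 1D instantaneous-source solution, setting ∂C/∂t = 0 at fixed x gives v²t² + 2Dt − x² = 0, so t = (√(D² + v²x²) − D)/v².
√(D² + v²x²) = √(0.0110² + 0.0904² × 71.2²) = 6.436; v² = 0.00817216.
t = (6.436 − 0.0110)/0.00817216 = 786 days (vs. the pure-advection estimate x/v = 788 d).

786 days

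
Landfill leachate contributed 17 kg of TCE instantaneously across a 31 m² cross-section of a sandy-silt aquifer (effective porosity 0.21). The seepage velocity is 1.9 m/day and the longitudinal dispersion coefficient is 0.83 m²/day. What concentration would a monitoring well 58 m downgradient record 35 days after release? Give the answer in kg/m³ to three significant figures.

For an instantaneous plane source, C(x,t) = M/(n_e·A·√(4πDt)) · exp(−(x−vt)²/(4Dt)), with n_e·A the pore (flow) area.
Plume center vt = 1.9 × 35 = 66.5 m, so the well at 58 m is 8.5 m upgradient of the peak.
√(4πDt) = 19.11 m, giving peak height M/(n_e·A·√(4πDt)) = 17/(0.21 × 31 × 19.11) = 0.1366 kg/m³.
(x−vt)²/(4Dt) = (-8.5)²/(4 × 0.83 × 35) = 0.6218; exp(−0.6218) = 0.5370.
C = 0.1366 × 0.5370 = 0.0734 kg/m³.

0.0734 kg/m³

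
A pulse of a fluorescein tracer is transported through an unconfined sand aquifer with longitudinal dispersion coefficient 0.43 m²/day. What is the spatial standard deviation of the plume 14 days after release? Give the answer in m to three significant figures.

3.47 m

Dispersive spreading gives a Gaussian with σ² = 2Dt; advection only shifts the center.
σ = √(2 × 0.43 × 14) = 3.47 m.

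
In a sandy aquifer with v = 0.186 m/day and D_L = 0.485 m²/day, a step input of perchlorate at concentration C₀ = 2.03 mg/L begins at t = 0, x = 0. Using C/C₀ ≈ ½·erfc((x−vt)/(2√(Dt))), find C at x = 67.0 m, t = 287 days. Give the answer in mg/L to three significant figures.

For a continuous step input, C/C₀ ≈ ½·erfc((x−vt)/(2√(Dt))).
vt = 0.186 × 287 = 53.382 m and 2√(Dt) = 2√(0.485 × 287) = 23.60 m.
Argument (x−vt)/(2√(Dt)) = (67.0 − 53.382)/23.60 = 0.5770; ½·erfc(0.5770) = 0.2072.
C = 2.03 × 0.2072 = 0.421 mg/L.

0.421 mg/L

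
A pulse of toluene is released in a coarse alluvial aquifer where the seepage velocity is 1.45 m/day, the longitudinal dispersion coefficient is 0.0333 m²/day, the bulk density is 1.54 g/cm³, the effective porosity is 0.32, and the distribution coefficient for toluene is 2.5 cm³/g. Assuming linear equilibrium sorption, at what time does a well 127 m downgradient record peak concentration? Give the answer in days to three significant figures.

Retardation factor R = 1 + ρ_b·K_d/n = 1 + 1.54 × 2.5/0.32 = 13.03.
Sorption retards both mechanisms: v_R = v/R = 0.1113 m/day, D_R = D/R = 0.002556 m²/day.
Peak time from v_R²t² + 2D_R t − x² = 0: t = (√(D_R² + v_R²x²) − D_R)/v_R².
√(D_R² + v_R²x²) = √(0.002556² + 0.1113² × 127²) = 14.14; v_R² = 0.01239.
t = (14.14 − 0.002556)/0.01239 = 1140 days.

1140 days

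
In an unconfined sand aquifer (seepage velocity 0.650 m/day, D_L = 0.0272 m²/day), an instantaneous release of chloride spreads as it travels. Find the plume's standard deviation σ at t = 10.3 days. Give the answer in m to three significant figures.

Dispersive spreading gives a Gaussian with σ² = 2Dt; advection only shifts the center.
σ = √(2 × 0.0272 × 10.3) = 0.749 m.

0.749 m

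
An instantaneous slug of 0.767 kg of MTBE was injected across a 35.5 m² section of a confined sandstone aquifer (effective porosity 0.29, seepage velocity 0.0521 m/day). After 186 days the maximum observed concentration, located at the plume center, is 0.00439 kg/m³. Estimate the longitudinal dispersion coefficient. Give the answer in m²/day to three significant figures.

At the plume center C_max = M/(n_e·A·√(4πDt)), so D = M²/(4πt·(n_e·A·C_max)²).
n_e·A·C_max = 0.29 × 35.5 × 0.00439 = 0.04520 kg/m.
D = 0.767²/(4π × 186 × 0.04520²) = 0.123 m²/day.

0.123 m²/day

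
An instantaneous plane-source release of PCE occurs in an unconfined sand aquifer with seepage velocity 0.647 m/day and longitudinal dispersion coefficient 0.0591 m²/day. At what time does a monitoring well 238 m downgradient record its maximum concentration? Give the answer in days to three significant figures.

368 days

For the 1D instantaneous-source solution, setting ∂C/∂t = 0 at fixed x gives v²t² + 2Dt − x² = 0, so t = (√(D² + v²x²) − D)/v².
√(D² + v²x²) = √(0.0591² + 0.647² × 238²) = 154.0; v² = 0.418609.
t = (154.0 − 0.0591)/0.418609 = 368 days (vs. the pure-advection estimate x/v = 368 d).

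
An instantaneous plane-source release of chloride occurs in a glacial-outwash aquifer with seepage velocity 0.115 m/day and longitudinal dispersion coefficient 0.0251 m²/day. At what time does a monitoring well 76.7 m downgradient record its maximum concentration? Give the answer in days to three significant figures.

For the 1D instantaneous-source solution, setting ∂C/∂t = 0 at fixed x gives v²t² + 2Dt − x² = 0, so t = (√(D² + v²x²) − D)/v².
√(D² + v²x²) = √(0.0251² + 0.115² × 76.7²) = 8.821; v² = 0.013225.
t = (8.821 − 0.0251)/0.013225 = 665 days (vs. the pure-advection estimate x/v = 667 d).

665 days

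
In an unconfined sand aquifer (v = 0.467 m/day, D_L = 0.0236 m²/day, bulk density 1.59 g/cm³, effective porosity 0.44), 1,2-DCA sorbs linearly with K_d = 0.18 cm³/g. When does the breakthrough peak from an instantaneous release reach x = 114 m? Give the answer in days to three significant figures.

403 days

Retardation factor R = 1 + ρ_b·K_d/n = 1 + 1.59 × 0.18/0.44 = 1.650.
Sorption retards both mechanisms: v_R = v/R = 0.2830 m/day, D_R = D/R = 0.01430 m²/day.
Peak time from v_R²t² + 2D_R t − x² = 0: t = (√(D_R² + v_R²x²) − D_R)/v_R².
√(D_R² + v_R²x²) = √(0.01430² + 0.2830² × 114²) = 32.26; v_R² = 0.08009.
t = (32.26 − 0.01430)/0.08009 = 403 days.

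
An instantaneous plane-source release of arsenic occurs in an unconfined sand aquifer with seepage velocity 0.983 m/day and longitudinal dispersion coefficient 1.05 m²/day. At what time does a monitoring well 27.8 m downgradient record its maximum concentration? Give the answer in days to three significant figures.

For the 1D instantaneous-source solution, setting ∂C/∂t = 0 at fixed x gives v²t² + 2Dt − x² = 0, so t = (√(D² + v²x²) − D)/v².
√(D² + v²x²) = √(1.05² + 0.983² × 27.8²) = 27.35; v² = 0.966289.
t = (27.35 − 1.05)/0.966289 = 27.2 days (vs. the pure-advection estimate x/v = 28.3 d).

27.2 days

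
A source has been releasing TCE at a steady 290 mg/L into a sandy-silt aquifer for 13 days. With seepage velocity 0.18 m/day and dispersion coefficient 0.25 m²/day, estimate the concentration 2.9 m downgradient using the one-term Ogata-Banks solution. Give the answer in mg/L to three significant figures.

120 mg/L

For a continuous step input, C/C₀ ≈ ½·erfc((x−vt)/(2√(Dt))).
vt = 0.18 × 13 = 2.34 m and 2√(Dt) = 2√(0.25 × 13) = 3.606 m.
Argument (x−vt)/(2√(Dt)) = (2.9 − 2.34)/3.606 = 0.1553; ½·erfc(0.1553) = 0.4131.
C = 290 × 0.4131 = 120 mg/L.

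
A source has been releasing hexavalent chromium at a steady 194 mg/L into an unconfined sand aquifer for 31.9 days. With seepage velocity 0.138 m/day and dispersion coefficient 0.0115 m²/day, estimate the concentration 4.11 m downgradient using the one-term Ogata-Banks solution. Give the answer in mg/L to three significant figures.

123 mg/L

For a continuous step input, C/C₀ ≈ ½·erfc((x−vt)/(2√(Dt))).
vt = 0.138 × 31.9 = 4.4022 m and 2√(Dt) = 2√(0.0115 × 31.9) = 1.211 m.
Argument (x−vt)/(2√(Dt)) = (4.11 − 4.4022)/1.211 = -0.2413; ½·erfc(-0.2413) = 0.6335.
C = 194 × 0.6335 = 123 mg/L.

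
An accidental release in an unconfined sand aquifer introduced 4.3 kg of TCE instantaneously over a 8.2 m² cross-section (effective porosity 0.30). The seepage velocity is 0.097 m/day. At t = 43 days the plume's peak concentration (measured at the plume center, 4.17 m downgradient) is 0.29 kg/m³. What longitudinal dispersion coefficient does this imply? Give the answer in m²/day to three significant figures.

At the plume center C_max = M/(n_e·A·√(4πDt)), so D = M²/(4πt·(n_e·A·C_max)²).
n_e·A·C_max = 0.30 × 8.2 × 0.29 = 0.7134 kg/m.
D = 4.3²/(4π × 43 × 0.7134²) = 0.0672 m²/day.

0.0672 m²/day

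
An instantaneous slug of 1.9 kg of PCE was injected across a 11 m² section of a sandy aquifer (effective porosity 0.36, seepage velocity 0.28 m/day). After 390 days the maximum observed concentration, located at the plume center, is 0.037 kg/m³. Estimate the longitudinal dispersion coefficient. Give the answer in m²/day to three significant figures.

At the plume center C_max = M/(n_e·A·√(4πDt)), so D = M²/(4πt·(n_e·A·C_max)²).
n_e·A·C_max = 0.36 × 11 × 0.037 = 0.1465 kg/m.
D = 1.9²/(4π × 390 × 0.1465²) = 0.0343 m²/day.

0.0343 m²/day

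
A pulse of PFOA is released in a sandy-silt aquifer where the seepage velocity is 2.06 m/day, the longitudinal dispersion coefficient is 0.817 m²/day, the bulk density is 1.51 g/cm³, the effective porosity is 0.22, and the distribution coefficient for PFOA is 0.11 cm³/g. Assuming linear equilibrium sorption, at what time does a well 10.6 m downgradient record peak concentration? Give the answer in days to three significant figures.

8.70 days

Retardation factor R = 1 + ρ_b·K_d/n = 1 + 1.51 × 0.11/0.22 = 1.755.
Sorption retards both mechanisms: v_R = v/R = 1.174 m/day, D_R = D/R = 0.4655 m²/day.
Peak time from v_R²t² + 2D_R t − x² = 0: t = (√(D_R² + v_R²x²) − D_R)/v_R².
√(D_R² + v_R²x²) = √(0.4655² + 1.174² × 10.6²) = 12.45; v_R² = 1.378.
t = (12.45 − 0.4655)/1.378 = 8.70 days.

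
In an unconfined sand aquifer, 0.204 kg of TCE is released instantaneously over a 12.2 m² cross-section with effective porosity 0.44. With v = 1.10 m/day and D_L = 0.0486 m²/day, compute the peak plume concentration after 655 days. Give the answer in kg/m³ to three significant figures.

0.00190 kg/m³

The peak of an instantaneous 1D plume sits at x = vt; there the Gaussian factor is 1 and C_max = M/(n_e·A·√(4πDt)), where n_e·A is the pore area the mass is dissolved in.
√(4πDt) = √(4π × 0.0486 × 655) = 20.00 m, so C_max = 0.204/(0.44 × 12.2 × 20.00) = 0.00190 kg/m³.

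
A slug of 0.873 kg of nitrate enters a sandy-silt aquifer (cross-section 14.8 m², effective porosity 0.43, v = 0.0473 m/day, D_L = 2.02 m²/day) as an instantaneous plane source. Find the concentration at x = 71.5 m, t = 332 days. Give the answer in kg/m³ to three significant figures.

0.000468 kg/m³

For an instantaneous plane source, C(x,t) = M/(n_e·A·√(4πDt)) · exp(−(x−vt)²/(4Dt)), with n_e·A the pore (flow) area.
Plume center vt = 0.0473 × 332 = 15.7036 m, so the well at 71.5 m is 55.7964 m downgradient of the peak.
√(4πDt) = 91.80 m, giving peak height M/(n_e·A·√(4πDt)) = 0.873/(0.43 × 14.8 × 91.80) = 0.001494 kg/m³.
(x−vt)²/(4Dt) = (55.7964)²/(4 × 2.02 × 332) = 1.161; exp(−1.161) = 0.3132.
C = 0.001494 × 0.3132 = 0.000468 kg/m³.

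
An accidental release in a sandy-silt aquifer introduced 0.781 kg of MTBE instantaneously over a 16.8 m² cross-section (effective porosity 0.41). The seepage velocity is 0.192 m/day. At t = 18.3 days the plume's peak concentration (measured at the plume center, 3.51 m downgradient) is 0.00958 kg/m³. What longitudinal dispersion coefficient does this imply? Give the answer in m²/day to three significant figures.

0.609 m²/day

At the plume center C_max = M/(n_e·A·√(4πDt)), so D = M²/(4πt·(n_e·A·C_max)²).
n_e·A·C_max = 0.41 × 16.8 × 0.00958 = 0.06599 kg/m.
D = 0.781²/(4π × 18.3 × 0.06599²) = 0.609 m²/day.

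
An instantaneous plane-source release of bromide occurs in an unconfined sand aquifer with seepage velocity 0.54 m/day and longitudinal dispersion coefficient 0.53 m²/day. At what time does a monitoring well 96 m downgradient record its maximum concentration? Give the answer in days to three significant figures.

For the 1D instantaneous-source solution, setting ∂C/∂t = 0 at fixed x gives v²t² + 2Dt − x² = 0, so t = (√(D² + v²x²) − D)/v².
√(D² + v²x²) = √(0.53² + 0.54² × 96²) = 51.84; v² = 0.2916.
t = (51.84 − 0.53)/0.2916 = 176 days (vs. the pure-advection estimate x/v = 178 d).

176 days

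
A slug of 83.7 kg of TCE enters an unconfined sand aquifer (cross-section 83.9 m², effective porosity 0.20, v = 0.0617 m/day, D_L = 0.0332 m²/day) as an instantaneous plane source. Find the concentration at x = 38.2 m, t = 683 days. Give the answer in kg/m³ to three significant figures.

0.249 kg/m³

For an instantaneous plane source, C(x,t) = M/(n_e·A·√(4πDt)) · exp(−(x−vt)²/(4Dt)), with n_e·A the pore (flow) area.
Plume center vt = 0.0617 × 683 = 42.1411 m, so the well at 38.2 m is 3.9411 m upgradient of the peak.
√(4πDt) = 16.88 m, giving peak height M/(n_e·A·√(4πDt)) = 83.7/(0.20 × 83.9 × 16.88) = 0.2955 kg/m³.
(x−vt)²/(4Dt) = (-3.9411)²/(4 × 0.0332 × 683) = 0.1712; exp(−0.1712) = 0.8427.
C = 0.2955 × 0.8427 = 0.249 kg/m³.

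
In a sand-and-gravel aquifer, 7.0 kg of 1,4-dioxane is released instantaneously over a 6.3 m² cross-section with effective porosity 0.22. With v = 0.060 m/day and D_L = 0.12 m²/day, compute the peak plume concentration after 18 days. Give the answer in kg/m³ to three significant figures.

0.969 kg/m³

The peak of an instantaneous 1D plume sits at x = vt; there the Gaussian factor is 1 and C_max = M/(n_e·A·√(4πDt)), where n_e·A is the pore area the mass is dissolved in.
√(4πDt) = √(4π × 0.12 × 18) = 5.210 m, so C_max = 7.0/(0.22 × 6.3 × 5.210) = 0.969 kg/m³.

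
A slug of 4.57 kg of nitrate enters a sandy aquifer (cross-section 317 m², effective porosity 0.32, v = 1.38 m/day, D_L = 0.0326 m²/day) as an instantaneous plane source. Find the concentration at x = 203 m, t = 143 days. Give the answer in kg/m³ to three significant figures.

0.00106 kg/m³

For an instantaneous plane source, C(x,t) = M/(n_e·A·√(4πDt)) · exp(−(x−vt)²/(4Dt)), with n_e·A the pore (flow) area.
Plume center vt = 1.38 × 143 = 197.34 m, so the well at 203 m is 5.66 m downgradient of the peak.
√(4πDt) = 7.654 m, giving peak height M/(n_e·A·√(4πDt)) = 4.57/(0.32 × 317 × 7.654) = 0.005886 kg/m³.
(x−vt)²/(4Dt) = (5.66)²/(4 × 0.0326 × 143) = 1.718; exp(−1.718) = 0.1794.
C = 0.005886 × 0.1794 = 0.00106 kg/m³.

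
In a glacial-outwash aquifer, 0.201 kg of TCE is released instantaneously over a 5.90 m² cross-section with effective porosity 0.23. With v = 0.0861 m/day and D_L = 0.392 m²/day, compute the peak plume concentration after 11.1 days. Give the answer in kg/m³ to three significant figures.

0.0200 kg/m³

The peak of an instantaneous 1D plume sits at x = vt; there the Gaussian factor is 1 and C_max = M/(n_e·A·√(4πDt)), where n_e·A is the pore area the mass is dissolved in.
√(4πDt) = √(4π × 0.392 × 11.1) = 7.395 m, so C_max = 0.201/(0.23 × 5.90 × 7.395) = 0.0200 kg/m³.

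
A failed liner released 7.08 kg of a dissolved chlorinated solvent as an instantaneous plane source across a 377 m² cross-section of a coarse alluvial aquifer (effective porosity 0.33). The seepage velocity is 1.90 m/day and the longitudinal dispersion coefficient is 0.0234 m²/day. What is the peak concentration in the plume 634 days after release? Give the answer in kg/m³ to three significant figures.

The peak of an instantaneous 1D plume sits at x = vt; there the Gaussian factor is 1 and C_max = M/(n_e·A·√(4πDt)), where n_e·A is the pore area the mass is dissolved in.
√(4πDt) = √(4π × 0.0234 × 634) = 13.65 m, so C_max = 7.08/(0.33 × 377 × 13.65) = 0.00417 kg/m³.

0.00417 kg/m³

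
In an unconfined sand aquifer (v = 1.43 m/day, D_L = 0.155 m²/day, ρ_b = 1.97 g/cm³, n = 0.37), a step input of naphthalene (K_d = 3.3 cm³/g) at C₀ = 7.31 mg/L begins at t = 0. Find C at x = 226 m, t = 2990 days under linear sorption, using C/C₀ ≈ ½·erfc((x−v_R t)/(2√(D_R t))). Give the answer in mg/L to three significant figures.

Retardation factor R = 1 + ρ_b·K_d/n = 1 + 1.97 × 3.3/0.37 = 18.57.
Sorption retards both mechanisms: v_R = v/R = 0.07701 m/day, D_R = D/R = 0.008347 m²/day.
v_R·t = 0.07701 × 2990 = 230.2599 m; 2√(D_R t) = 9.992 m; argument = (226 − 230.2599)/9.992 = -0.4263.
C = C₀ × ½·erfc(-0.4263) = 7.31 × 0.7267 = 5.31 mg/L.

5.31 mg/L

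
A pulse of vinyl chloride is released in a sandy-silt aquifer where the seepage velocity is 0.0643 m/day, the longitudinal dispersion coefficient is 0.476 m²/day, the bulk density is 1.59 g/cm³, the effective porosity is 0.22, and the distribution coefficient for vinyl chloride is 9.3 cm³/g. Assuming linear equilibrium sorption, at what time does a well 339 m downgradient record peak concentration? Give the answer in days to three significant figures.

352000 days

Retardation factor R = 1 + ρ_b·K_d/n = 1 + 1.59 × 9.3/0.22 = 68.21.
Sorption retards both mechanisms: v_R = v/R = 0.0009427 m/day, D_R = D/R = 0.006978 m²/day.
Peak time from v_R²t² + 2D_R t − x² = 0: t = (√(D_R² + v_R²x²) − D_R)/v_R².
√(D_R² + v_R²x²) = √(0.006978² + 0.0009427² × 339²) = 0.3197; v_R² = 8.887e-07.
t = (0.3197 − 0.006978)/8.887e-07 = 352000 days.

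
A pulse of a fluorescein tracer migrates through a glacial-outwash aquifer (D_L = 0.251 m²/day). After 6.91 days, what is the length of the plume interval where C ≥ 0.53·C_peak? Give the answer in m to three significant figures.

The plume is Gaussian with σ = √(2Dt) = √(2 × 0.251 × 6.91) = 1.862 m.
C/C_peak = exp(−Δx²/(2σ²)) = 0.53 ⇒ Δx = σ·√(−2 ln 0.53) = 1.862 × 1.127 = 2.098 m.
Width = 2Δx = 4.20 m.

4.20 m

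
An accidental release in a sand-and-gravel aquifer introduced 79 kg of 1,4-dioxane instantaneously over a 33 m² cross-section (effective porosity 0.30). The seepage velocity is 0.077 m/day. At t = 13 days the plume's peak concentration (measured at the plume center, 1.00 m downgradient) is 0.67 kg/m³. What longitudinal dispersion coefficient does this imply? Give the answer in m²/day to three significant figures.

At the plume center C_max = M/(n_e·A·√(4πDt)), so D = M²/(4πt·(n_e·A·C_max)²).
n_e·A·C_max = 0.30 × 33 × 0.67 = 6.633 kg/m.
D = 79²/(4π × 13 × 6.633²) = 0.868 m²/day.

0.868 m²/day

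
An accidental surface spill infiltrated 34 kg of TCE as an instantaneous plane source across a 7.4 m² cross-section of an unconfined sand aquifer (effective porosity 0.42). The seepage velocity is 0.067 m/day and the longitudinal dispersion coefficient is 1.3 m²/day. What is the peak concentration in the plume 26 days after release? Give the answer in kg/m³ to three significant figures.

The peak of an instantaneous 1D plume sits at x = vt; there the Gaussian factor is 1 and C_max = M/(n_e·A·√(4πDt)), where n_e·A is the pore area the mass is dissolved in.
√(4πDt) = √(4π × 1.3 × 26) = 20.61 m, so C_max = 34/(0.42 × 7.4 × 20.61) = 0.531 kg/m³.

0.531 kg/m³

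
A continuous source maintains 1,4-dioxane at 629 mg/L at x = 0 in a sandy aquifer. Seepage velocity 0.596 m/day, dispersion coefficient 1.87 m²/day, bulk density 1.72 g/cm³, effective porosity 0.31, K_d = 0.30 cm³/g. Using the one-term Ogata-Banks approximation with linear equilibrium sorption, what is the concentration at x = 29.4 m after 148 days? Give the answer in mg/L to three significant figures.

378 mg/L

Retardation factor R = 1 + ρ_b·K_d/n = 1 + 1.72 × 0.30/0.31 = 2.665.
Sorption retards both mechanisms: v_R = v/R = 0.2236 m/day, D_R = D/R = 0.7017 m²/day.
v_R·t = 0.2236 × 148 = 33.0928 m; 2√(D_R t) = 20.38 m; argument = (29.4 − 33.0928)/20.38 = -0.1812.
C = C₀ × ½·erfc(-0.1812) = 629 × 0.6011 = 378 mg/L.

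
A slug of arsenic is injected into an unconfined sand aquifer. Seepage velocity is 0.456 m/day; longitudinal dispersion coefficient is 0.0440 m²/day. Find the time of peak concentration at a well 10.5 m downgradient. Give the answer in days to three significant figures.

22.8 days

For the 1D instantaneous-source solution, setting ∂C/∂t = 0 at fixed x gives v²t² + 2Dt − x² = 0, so t = (√(D² + v²x²) − D)/v².
√(D² + v²x²) = √(0.0440² + 0.456² × 10.5²) = 4.788; v² = 0.207936.
t = (4.788 − 0.0440)/0.207936 = 22.8 days (vs. the pure-advection estimate x/v = 23.0 d).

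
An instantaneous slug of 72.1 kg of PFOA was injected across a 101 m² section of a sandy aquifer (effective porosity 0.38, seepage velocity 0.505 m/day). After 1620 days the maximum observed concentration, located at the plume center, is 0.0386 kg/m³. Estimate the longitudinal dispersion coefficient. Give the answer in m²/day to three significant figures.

At the plume center C_max = M/(n_e·A·√(4πDt)), so D = M²/(4πt·(n_e·A·C_max)²).
n_e·A·C_max = 0.38 × 101 × 0.0386 = 1.481 kg/m.
D = 72.1²/(4π × 1620 × 1.481²) = 0.116 m²/day.

0.116 m²/day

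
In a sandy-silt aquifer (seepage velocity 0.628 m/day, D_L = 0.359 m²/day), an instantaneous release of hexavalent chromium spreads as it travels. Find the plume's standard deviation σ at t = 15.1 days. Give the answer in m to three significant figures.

Dispersive spreading gives a Gaussian with σ² = 2Dt; advection only shifts the center.
σ = √(2 × 0.359 × 15.1) = 3.29 m.

3.29 m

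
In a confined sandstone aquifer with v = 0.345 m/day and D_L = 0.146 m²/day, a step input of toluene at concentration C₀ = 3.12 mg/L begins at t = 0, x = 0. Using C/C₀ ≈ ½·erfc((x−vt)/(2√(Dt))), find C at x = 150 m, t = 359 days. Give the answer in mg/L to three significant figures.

For a continuous step input, C/C₀ ≈ ½·erfc((x−vt)/(2√(Dt))).
vt = 0.345 × 359 = 123.855 m and 2√(Dt) = 2√(0.146 × 359) = 14.48 m.
Argument (x−vt)/(2√(Dt)) = (150 − 123.855)/14.48 = 1.806; ½·erfc(1.806) = 0.005324.
C = 3.12 × 0.005324 = 0.0166 mg/L.

0.0166 mg/L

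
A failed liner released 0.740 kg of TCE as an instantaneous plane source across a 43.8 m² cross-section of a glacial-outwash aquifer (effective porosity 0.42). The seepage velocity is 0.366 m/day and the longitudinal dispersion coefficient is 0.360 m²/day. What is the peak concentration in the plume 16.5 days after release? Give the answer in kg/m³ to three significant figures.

The peak of an instantaneous 1D plume sits at x = vt; there the Gaussian factor is 1 and C_max = M/(n_e·A·√(4πDt)), where n_e·A is the pore area the mass is dissolved in.
√(4πDt) = √(4π × 0.360 × 16.5) = 8.640 m, so C_max = 0.740/(0.42 × 43.8 × 8.640) = 0.00466 kg/m³.

0.00466 kg/m³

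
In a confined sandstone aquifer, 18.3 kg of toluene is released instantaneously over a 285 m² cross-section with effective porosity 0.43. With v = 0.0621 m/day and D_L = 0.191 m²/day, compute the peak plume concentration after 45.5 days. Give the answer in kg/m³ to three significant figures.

The peak of an instantaneous 1D plume sits at x = vt; there the Gaussian factor is 1 and C_max = M/(n_e·A·√(4πDt)), where n_e·A is the pore area the mass is dissolved in.
√(4πDt) = √(4π × 0.191 × 45.5) = 10.45 m, so C_max = 18.3/(0.43 × 285 × 10.45) = 0.0143 kg/m³.

0.0143 kg/m³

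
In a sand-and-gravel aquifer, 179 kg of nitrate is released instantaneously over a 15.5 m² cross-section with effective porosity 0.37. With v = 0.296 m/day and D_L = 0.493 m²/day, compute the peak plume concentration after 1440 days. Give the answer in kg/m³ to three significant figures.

The peak of an instantaneous 1D plume sits at x = vt; there the Gaussian factor is 1 and C_max = M/(n_e·A·√(4πDt)), where n_e·A is the pore area the mass is dissolved in.
√(4πDt) = √(4π × 0.493 × 1440) = 94.45 m, so C_max = 179/(0.37 × 15.5 × 94.45) = 0.330 kg/m³.

0.330 kg/m³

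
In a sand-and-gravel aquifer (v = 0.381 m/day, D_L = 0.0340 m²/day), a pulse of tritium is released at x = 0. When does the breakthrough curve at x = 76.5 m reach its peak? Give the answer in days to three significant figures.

For the 1D instantaneous-source solution, setting ∂C/∂t = 0 at fixed x gives v²t² + 2Dt − x² = 0, so t = (√(D² + v²x²) − D)/v².
√(D² + v²x²) = √(0.0340² + 0.381² × 76.5²) = 29.15; v² = 0.145161.
t = (29.15 − 0.0340)/0.145161 = 201 days (vs. the pure-advection estimate x/v = 201 d).

201 days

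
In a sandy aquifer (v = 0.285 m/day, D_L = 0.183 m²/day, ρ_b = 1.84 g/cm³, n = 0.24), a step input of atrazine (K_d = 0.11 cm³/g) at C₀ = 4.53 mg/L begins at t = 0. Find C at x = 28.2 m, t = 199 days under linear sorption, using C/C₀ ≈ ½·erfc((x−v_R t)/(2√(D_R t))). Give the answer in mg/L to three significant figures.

Retardation factor R = 1 + ρ_b·K_d/n = 1 + 1.84 × 0.11/0.24 = 1.843.
Sorption retards both mechanisms: v_R = v/R = 0.1546 m/day, D_R = D/R = 0.09929 m²/day.
v_R·t = 0.1546 × 199 = 30.7654 m; 2√(D_R t) = 8.890 m; argument = (28.2 − 30.7654)/8.890 = -0.2886.
C = C₀ × ½·erfc(-0.2886) = 4.53 × 0.6584 = 2.98 mg/L.

2.98 mg/L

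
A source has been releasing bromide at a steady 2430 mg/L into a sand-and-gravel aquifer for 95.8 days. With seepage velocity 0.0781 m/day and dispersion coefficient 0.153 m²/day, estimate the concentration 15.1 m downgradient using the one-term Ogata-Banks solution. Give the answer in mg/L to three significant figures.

For a continuous step input, C/C₀ ≈ ½·erfc((x−vt)/(2√(Dt))).
vt = 0.0781 × 95.8 = 7.48198 m and 2√(Dt) = 2√(0.153 × 95.8) = 7.657 m.
Argument (x−vt)/(2√(Dt)) = (15.1 − 7.48198)/7.657 = 0.9949; ½·erfc(0.9949) = 0.07971.
C = 2430 × 0.07971 = 194 mg/L.

194 mg/L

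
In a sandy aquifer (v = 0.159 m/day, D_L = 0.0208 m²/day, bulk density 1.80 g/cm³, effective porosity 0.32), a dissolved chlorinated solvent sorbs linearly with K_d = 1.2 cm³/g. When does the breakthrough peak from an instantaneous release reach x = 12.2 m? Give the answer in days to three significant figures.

588 days

Retardation factor R = 1 + ρ_b·K_d/n = 1 + 1.80 × 1.2/0.32 = 7.750.
Sorption retards both mechanisms: v_R = v/R = 0.02052 m/day, D_R = D/R = 0.002684 m²/day.
Peak time from v_R²t² + 2D_R t − x² = 0: t = (√(D_R² + v_R²x²) − D_R)/v_R².
√(D_R² + v_R²x²) = √(0.002684² + 0.02052² × 12.2²) = 0.2504; v_R² = 0.0004211.
t = (0.2504 − 0.002684)/0.0004211 = 588 days.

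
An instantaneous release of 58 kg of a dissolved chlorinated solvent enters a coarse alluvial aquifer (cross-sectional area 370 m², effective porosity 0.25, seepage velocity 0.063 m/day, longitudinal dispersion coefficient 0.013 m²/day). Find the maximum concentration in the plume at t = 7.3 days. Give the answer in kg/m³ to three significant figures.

0.574 kg/m³

The peak of an instantaneous 1D plume sits at x = vt; there the Gaussian factor is 1 and C_max = M/(n_e·A·√(4πDt)), where n_e·A is the pore area the mass is dissolved in.
√(4πDt) = √(4π × 0.013 × 7.3) = 1.092 m, so C_max = 58/(0.25 × 370 × 1.092) = 0.574 kg/m³.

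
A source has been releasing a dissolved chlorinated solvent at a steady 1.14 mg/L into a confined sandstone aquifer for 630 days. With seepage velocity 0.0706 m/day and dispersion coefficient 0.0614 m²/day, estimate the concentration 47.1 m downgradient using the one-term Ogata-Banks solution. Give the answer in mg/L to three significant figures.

0.436 mg/L

For a continuous step input, C/C₀ ≈ ½·erfc((x−vt)/(2√(Dt))).
vt = 0.0706 × 630 = 44.478 m and 2√(Dt) = 2√(0.0614 × 630) = 12.44 m.
Argument (x−vt)/(2√(Dt)) = (47.1 − 44.478)/12.44 = 0.2108; ½·erfc(0.2108) = 0.3828.
C = 1.14 × 0.3828 = 0.436 mg/L.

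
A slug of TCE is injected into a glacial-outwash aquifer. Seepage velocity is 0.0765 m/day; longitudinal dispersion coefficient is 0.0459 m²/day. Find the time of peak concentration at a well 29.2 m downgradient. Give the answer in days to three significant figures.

For the 1D instantaneous-source solution, setting ∂C/∂t = 0 at fixed x gives v²t² + 2Dt − x² = 0, so t = (√(D² + v²x²) − D)/v².
√(D² + v²x²) = √(0.0459² + 0.0765² × 29.2²) = 2.234; v² = 0.00585225.
t = (2.234 − 0.0459)/0.00585225 = 374 days (vs. the pure-advection estimate x/v = 382 d).

374 days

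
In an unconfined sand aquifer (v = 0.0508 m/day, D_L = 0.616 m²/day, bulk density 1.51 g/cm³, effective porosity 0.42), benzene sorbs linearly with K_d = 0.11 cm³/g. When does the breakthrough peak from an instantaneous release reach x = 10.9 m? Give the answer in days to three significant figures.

115 days

Retardation factor R = 1 + ρ_b·K_d/n = 1 + 1.51 × 0.11/0.42 = 1.395.
Sorption retards both mechanisms: v_R = v/R = 0.03642 m/day, D_R = D/R = 0.4416 m²/day.
Peak time from v_R²t² + 2D_R t − x² = 0: t = (√(D_R² + v_R²x²) − D_R)/v_R².
√(D_R² + v_R²x²) = √(0.4416² + 0.03642² × 10.9²) = 0.5938; v_R² = 0.001326.
t = (0.5938 − 0.4416)/0.001326 = 115 days.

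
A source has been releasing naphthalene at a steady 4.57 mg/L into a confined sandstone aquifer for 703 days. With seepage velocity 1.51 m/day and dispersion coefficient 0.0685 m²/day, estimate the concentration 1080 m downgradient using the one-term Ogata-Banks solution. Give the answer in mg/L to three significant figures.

For a continuous step input, C/C₀ ≈ ½·erfc((x−vt)/(2√(Dt))).
vt = 1.51 × 703 = 1061.53 m and 2√(Dt) = 2√(0.0685 × 703) = 13.88 m.
Argument (x−vt)/(2√(Dt)) = (1080 − 1061.53)/13.88 = 1.331; ½·erfc(1.331) = 0.02990.
C = 4.57 × 0.02990 = 0.137 mg/L.

0.137 mg/L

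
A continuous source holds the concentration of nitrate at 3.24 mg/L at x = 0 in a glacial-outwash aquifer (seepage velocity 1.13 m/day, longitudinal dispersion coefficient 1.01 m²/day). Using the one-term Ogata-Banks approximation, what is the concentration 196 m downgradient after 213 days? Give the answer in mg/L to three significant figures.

3.19 mg/L

For a continuous step input, C/C₀ ≈ ½·erfc((x−vt)/(2√(Dt))).
vt = 1.13 × 213 = 240.69 m and 2√(Dt) = 2√(1.01 × 213) = 29.33 m.
Argument (x−vt)/(2√(Dt)) = (196 − 240.69)/29.33 = -1.524; ½·erfc(-1.524) = 0.9844.
C = 3.24 × 0.9844 = 3.19 mg/L.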